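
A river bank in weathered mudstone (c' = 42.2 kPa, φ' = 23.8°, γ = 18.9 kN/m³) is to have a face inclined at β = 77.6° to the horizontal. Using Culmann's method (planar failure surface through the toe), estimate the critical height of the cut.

H_c = 19.49 m

Culmann's analysis gives the critical failure plane at α_cr = (β + φ')/2 = (77.6 + 23.8)/2 = 50.7°, and the critical height
H_c = (4c'/γ) · sinβ cosφ' / [1 − cos(β − φ')]
    = (4·42.2/18.9) · sin77.6°·cos23.8° / [1 − cos(53.8°)]
    = 8.931 · 0.9767·0.9150 / [1 − 0.5906]
    = 8.931 · 0.8936 / 0.4094
    = 19.49 m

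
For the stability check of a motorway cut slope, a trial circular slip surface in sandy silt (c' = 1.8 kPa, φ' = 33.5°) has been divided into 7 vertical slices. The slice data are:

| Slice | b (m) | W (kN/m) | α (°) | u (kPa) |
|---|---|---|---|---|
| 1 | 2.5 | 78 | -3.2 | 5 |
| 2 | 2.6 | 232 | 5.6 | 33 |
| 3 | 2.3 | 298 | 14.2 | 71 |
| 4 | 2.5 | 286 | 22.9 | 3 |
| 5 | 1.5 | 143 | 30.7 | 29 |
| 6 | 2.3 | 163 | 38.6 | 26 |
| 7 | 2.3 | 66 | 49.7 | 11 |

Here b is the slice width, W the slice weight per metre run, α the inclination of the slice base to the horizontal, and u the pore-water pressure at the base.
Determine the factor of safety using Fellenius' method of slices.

Ordinary method of slices: FS = Σ[c'·Δl_i + (W_i cosα_i − u_i·Δl_i)·tanφ'] / Σ W_i sinα_i, with Δl_i = b_i / cosα_i.
Slice 1: Δl = 2.5/cos(-3.2°) = 2.504 m; N'_1 = 78·cos(-3.2°) − 5·2.504 = 65.4; c'Δl = 4.51; W sinα = -4.4
Slice 2: Δl = 2.6/cos5.6° = 2.612 m; N'_2 = 232·cos5.6° − 33·2.612 = 144.7; c'Δl = 4.70; W sinα = 22.6
Slice 3: Δl = 2.3/cos14.2° = 2.372 m; N'_3 = 298·cos14.2° − 71·2.372 = 120.4; c'Δl = 4.27; W sinα = 73.1
Slice 4: Δl = 2.5/cos22.9° = 2.714 m; N'_4 = 286·cos22.9° − 3·2.714 = 255.3; c'Δl = 4.89; W sinα = 111.3
Slice 5: Δl = 1.5/cos30.7° = 1.744 m; N'_5 = 143·cos30.7° − 29·1.744 = 72.4; c'Δl = 3.14; W sinα = 73.0
Slice 6: Δl = 2.3/cos38.6° = 2.943 m; N'_6 = 163·cos38.6° − 26·2.943 = 50.9; c'Δl = 5.30; W sinα = 101.7
Slice 7: Δl = 2.3/cos49.7° = 3.556 m; N'_7 = 66·cos49.7° − 11·3.556 = 3.6; c'Δl = 6.40; W sinα = 50.3
Σc'Δl = 33.2 kN/m; ΣN' = 712.6 kN/m; ΣW sinα = 427.7 kN/m
Resisting = 33.2 + 712.6·tan33.5° = 33.2 + 471.7 = 504.9 kN/m
FS = 504.9 / 427.7 = 1.180

FS = 1.18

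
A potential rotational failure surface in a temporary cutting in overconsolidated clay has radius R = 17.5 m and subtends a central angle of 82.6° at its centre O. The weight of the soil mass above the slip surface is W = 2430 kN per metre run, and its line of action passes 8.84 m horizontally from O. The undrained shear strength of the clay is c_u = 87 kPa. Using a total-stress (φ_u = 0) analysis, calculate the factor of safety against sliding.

Taking moments about the centre O, the resisting moment is provided by the undrained shear strength acting along the arc:
Arc length L_a = R·θ = 17.5·(82.6°·π/180) = 17.5·1.4416 = 25.23 m
M_R = c_u·L_a·R = 87·25.23·17.5 = 38410.7 kN·m/m
M_D = W·d = 2430·8.84 = 21481.2 kN·m/m
FS = M_R / M_D = 38410.7 / 21481.2 = 1.788

FS = 1.79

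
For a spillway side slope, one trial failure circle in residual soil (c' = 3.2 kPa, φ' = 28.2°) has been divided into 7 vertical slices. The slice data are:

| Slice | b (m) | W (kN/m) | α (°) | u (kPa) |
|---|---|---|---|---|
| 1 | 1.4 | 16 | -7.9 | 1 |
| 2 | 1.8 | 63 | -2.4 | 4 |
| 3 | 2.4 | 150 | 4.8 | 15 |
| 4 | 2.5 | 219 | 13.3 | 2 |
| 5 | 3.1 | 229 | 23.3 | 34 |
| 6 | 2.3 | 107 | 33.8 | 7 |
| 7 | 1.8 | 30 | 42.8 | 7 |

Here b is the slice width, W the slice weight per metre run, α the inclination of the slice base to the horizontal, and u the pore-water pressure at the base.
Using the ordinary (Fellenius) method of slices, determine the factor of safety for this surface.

FS = 1.55

Ordinary method of slices: FS = Σ[c'·Δl_i + (W_i cosα_i − u_i·Δl_i)·tanφ'] / Σ W_i sinα_i, with Δl_i = b_i / cosα_i.
Slice 1: Δl = 1.4/cos(-7.9°) = 1.413 m; N'_1 = 16·cos(-7.9°) − 1·1.413 = 14.4; c'Δl = 4.52; W sinα = -2.2
Slice 2: Δl = 1.8/cos(-2.4°) = 1.802 m; N'_2 = 63·cos(-2.4°) − 4·1.802 = 55.7; c'Δl = 5.77; W sinα = -2.6
Slice 3: Δl = 2.4/cos4.8° = 2.408 m; N'_3 = 150·cos4.8° − 15·2.408 = 113.3; c'Δl = 7.71; W sinα = 12.6
Slice 4: Δl = 2.5/cos13.3° = 2.569 m; N'_4 = 219·cos13.3° − 2·2.569 = 208.0; c'Δl = 8.22; W sinα = 50.4
Slice 5: Δl = 3.1/cos23.3° = 3.375 m; N'_5 = 229·cos23.3° − 34·3.375 = 95.6; c'Δl = 10.80; W sinα = 90.6
Slice 6: Δl = 2.3/cos33.8° = 2.768 m; N'_6 = 107·cos33.8° − 7·2.768 = 69.5; c'Δl = 8.86; W sinα = 59.5
Slice 7: Δl = 1.8/cos42.8° = 2.453 m; N'_7 = 30·cos42.8° − 7·2.453 = 4.8; c'Δl = 7.85; W sinα = 20.4
Σc'Δl = 53.7 kN/m; ΣN' = 561.5 kN/m; ΣW sinα = 228.6 kN/m
Resisting = 53.7 + 561.5·tan28.2° = 53.7 + 301.0 = 354.8 kN/m
FS = 354.8 / 228.6 = 1.552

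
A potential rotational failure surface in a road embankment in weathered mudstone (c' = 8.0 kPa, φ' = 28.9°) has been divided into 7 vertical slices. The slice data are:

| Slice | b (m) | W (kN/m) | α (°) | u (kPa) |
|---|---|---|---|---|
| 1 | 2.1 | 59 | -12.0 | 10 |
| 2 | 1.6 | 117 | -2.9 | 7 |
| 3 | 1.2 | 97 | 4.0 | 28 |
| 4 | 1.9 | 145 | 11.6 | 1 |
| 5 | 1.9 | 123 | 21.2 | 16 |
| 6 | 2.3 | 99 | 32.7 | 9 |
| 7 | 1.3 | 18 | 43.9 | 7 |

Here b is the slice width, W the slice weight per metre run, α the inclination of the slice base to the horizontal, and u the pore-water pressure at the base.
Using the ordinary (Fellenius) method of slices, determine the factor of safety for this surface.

FS = 2.93

Ordinary method of slices: FS = Σ[c'·Δl_i + (W_i cosα_i − u_i·Δl_i)·tanφ'] / Σ W_i sinα_i, with Δl_i = b_i / cosα_i.
Slice 1: Δl = 2.1/cos(-12.0°) = 2.147 m; N'_1 = 59·cos(-12.0°) − 10·2.147 = 36.2; c'Δl = 17.18; W sinα = -12.3
Slice 2: Δl = 1.6/cos(-2.9°) = 1.602 m; N'_2 = 117·cos(-2.9°) − 7·1.602 = 105.6; c'Δl = 12.82; W sinα = -5.9
Slice 3: Δl = 1.2/cos4.0° = 1.203 m; N'_3 = 97·cos4.0° − 28·1.203 = 63.1; c'Δl = 9.62; W sinα = 6.8
Slice 4: Δl = 1.9/cos11.6° = 1.940 m; N'_4 = 145·cos11.6° − 1·1.940 = 140.1; c'Δl = 15.52; W sinα = 29.2
Slice 5: Δl = 1.9/cos21.2° = 2.038 m; N'_5 = 123·cos21.2° − 16·2.038 = 82.1; c'Δl = 16.30; W sinα = 44.5
Slice 6: Δl = 2.3/cos32.7° = 2.733 m; N'_6 = 99·cos32.7° − 9·2.733 = 58.7; c'Δl = 21.87; W sinα = 53.5
Slice 7: Δl = 1.3/cos43.9° = 1.804 m; N'_7 = 18·cos43.9° − 7·1.804 = 0.3; c'Δl = 14.43; W sinα = 12.5
Σc'Δl = 107.7 kN/m; ΣN' = 486.2 kN/m; ΣW sinα = 128.2 kN/m
Resisting = 107.7 + 486.2·tan28.9° = 107.7 + 268.4 = 376.1 kN/m
FS = 376.1 / 128.2 = 2.934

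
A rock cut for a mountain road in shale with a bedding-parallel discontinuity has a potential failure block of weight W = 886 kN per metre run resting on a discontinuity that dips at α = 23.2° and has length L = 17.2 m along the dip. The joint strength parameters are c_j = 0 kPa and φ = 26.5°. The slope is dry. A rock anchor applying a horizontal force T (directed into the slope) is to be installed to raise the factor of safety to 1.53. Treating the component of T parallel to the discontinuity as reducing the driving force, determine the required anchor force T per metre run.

T = 80 kN/m

Resolving forces along and normal to the sliding plane, with the horizontal anchor force T adding T·sinα to the effective normal force and T·cosα acting up the plane against the driving force:
FS = [c_jL + (W cosα + T sinα) tanφ] / [W sinα − T cosα]
Without the anchor: N' = 814.4 kN/m, driving T_d = 349.0 kN/m, resisting R = 0·17.2 + 814.4·tan26.5° = 406.0 kN/m, FS = 1.16.
Setting FS = 1.53 and solving for T:
1.53·(349.0 − T cos23.2°) = 406.0 + T sin23.2°·tan26.5°
T·(sin23.2°·tan26.5° + 1.53·cos23.2°) = 1.53·349.0 − 406.0
T·(0.3939·0.4986 + 1.53·0.9191) = 534.0 − 406.0 = 128.0
T·1.6027 = 128.0
T = 79.9 kN/m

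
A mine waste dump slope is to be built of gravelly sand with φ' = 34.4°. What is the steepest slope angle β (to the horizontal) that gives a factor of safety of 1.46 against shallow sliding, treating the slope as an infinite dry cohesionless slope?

For an infinite dry cohesionless slope FS = tanφ'/tanβ, so tanβ = tanφ' / FS.
tanβ = tan34.4° / 1.46 = 0.6847 / 1.46 = 0.4690
β = arctan(0.4690) = 25.13°

β = 25.1°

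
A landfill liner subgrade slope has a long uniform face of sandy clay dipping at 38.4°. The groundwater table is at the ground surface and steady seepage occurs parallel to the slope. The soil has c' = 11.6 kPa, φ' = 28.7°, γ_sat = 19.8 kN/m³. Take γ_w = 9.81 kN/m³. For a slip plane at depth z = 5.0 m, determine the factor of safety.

FS = 0.59

With seepage parallel to the slope and the water table at the surface, the effective normal stress on the slip plane uses the buoyant unit weight γ' = γ_sat − γ_w while the driving shear stress uses γ_sat:
FS = [c' + γ' z cos²β tanφ'] / [γ_sat z sinβ cosβ]
γ' = 19.8 − 9.81 = 9.99 kN/m³
Numerator = 11.6 + 9.99·5.0·cos²38.4°·tan28.7° = 11.6 + 9.99·5.0·0.6142·0.5475 = 28.396 kPa
Denominator = 19.8·5.0·sin38.4°·cos38.4° = 19.8·5.0·0.6211·0.7837 = 48.192 kPa
FS = 28.396 / 48.192 = 0.589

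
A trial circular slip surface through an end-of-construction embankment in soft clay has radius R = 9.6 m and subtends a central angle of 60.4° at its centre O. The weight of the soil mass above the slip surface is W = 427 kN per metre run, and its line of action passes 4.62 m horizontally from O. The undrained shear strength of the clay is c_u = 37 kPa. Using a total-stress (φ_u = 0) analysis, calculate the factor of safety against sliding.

Taking moments about the centre O, the resisting moment is provided by the undrained shear strength acting along the arc:
Arc length L_a = R·θ = 9.6·(60.4°·π/180) = 9.6·1.0542 = 10.12 m
M_R = c_u·L_a·R = 37·10.12·9.6 = 3594.7 kN·m/m
M_D = W·d = 427·4.62 = 1972.7 kN·m/m
FS = M_R / M_D = 3594.7 / 1972.7 = 1.822

FS = 1.82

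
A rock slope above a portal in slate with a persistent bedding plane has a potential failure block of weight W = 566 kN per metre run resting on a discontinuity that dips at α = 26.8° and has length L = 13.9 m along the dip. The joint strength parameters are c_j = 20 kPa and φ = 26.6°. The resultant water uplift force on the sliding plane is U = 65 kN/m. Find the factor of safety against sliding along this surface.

Resolving the block weight along and normal to the plane and applying the Mohr–Coulomb strength on the joint:
N' = W cosα − U = 566·cos26.8° − 65 = 440.2 kN/m
Driving force T = W sinα = 566·sin26.8° = 255.2 kN/m
Resisting force R = c_j·L + N'·tanφ = 20·13.9 + 440.2·tan26.6° = 278.0 + 220.4 = 498.4 kN/m
FS = R / T = 498.4 / 255.2 = 1.953

FS = 1.95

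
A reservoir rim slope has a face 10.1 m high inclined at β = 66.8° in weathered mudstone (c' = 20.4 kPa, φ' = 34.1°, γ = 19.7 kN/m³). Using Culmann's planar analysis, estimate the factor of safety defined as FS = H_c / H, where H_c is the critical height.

H_c = (4c'/γ) · sinβ cosφ' / [1 − cos(β − φ')]
    = (4·20.4/19.7) · sin66.8°·cos34.1° / [1 − cos32.7°]
    = 4.142 · 0.7611 / 0.1585 = 19.89 m
FS = H_c / H = 19.89 / 10.1 = 1.969

FS = 1.97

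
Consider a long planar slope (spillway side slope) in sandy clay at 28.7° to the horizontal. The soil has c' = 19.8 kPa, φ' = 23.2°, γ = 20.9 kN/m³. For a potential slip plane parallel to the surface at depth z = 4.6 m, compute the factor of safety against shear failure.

For an infinite slope with a slip plane parallel to the surface (no pore pressure): FS = [c' + γz cos²β tanφ'] / [γz sinβ cosβ].
γz = 20.9·4.6 = 96.14 kN/m²
Numerator = 19.8 + 96.14·cos²28.7°·tan23.2° = 19.8 + 96.14·0.7694·0.4286 = 51.503 kPa
Denominator = 96.14·sin28.7°·cos28.7° = 96.14·0.4802·0.8771 = 40.497 kPa
FS = 51.503 / 40.497 = 1.272

FS = 1.27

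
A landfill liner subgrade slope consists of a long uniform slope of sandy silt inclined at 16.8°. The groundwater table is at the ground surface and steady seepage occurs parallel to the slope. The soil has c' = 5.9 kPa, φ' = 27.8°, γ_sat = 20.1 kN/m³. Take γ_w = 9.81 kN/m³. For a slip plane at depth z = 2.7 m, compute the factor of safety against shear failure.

With seepage parallel to the slope and the water table at the surface, the effective normal stress on the slip plane uses the buoyant unit weight γ' = γ_sat − γ_w while the driving shear stress uses γ_sat:
FS = [c' + γ' z cos²β tanφ'] / [γ_sat z sinβ cosβ]
γ' = 20.1 − 9.81 = 10.29 kN/m³
Numerator = 5.9 + 10.29·2.7·cos²16.8°·tan27.8° = 5.9 + 10.29·2.7·0.9165·0.5272 = 19.325 kPa
Denominator = 20.1·2.7·sin16.8°·cos16.8° = 20.1·2.7·0.2890·0.9573 = 15.016 kPa
FS = 19.325 / 15.016 = 1.287

FS = 1.29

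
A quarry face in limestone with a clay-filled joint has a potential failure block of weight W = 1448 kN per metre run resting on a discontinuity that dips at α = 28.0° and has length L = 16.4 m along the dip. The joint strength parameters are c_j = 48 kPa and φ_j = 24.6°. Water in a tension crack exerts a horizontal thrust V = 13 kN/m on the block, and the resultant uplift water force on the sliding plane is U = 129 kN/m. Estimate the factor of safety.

Resolving the block weight along and normal to the plane and applying the Mohr–Coulomb strength on the joint:
N' = W cosα − U − V sinα = 1448·cos28.0° − 129 − 13·sin28.0° = 1143.4 kN/m
Driving force T = W sinα + V cosα = 1448·sin28.0° + 13·cos28.0° = 691.3 kN/m
Resisting force R = c_j·L + N'·tanφ_j = 48·16.4 + 1143.4·tan24.6° = 787.2 + 523.5 = 1310.7 kN/m
FS = R / T = 1310.7 / 691.3 = 1.896

FS = 1.90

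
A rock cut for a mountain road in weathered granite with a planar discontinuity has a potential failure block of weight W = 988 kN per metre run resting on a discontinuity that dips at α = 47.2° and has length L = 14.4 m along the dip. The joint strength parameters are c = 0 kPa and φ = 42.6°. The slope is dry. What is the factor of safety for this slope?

Resolving the block weight along and normal to the plane and applying the Mohr–Coulomb strength on the joint:
N' = W cosα = 988·cos47.2° = 671.3 kN/m
Driving force T = W sinα = 988·sin47.2° = 724.9 kN/m
Resisting force R = c·L + N'·tanφ = 0·14.4 + 671.3·tan42.6° = 0.0 + 617.3 = 617.3 kN/m
FS = R / T = 617.3 / 724.9 = 0.852

FS = 0.85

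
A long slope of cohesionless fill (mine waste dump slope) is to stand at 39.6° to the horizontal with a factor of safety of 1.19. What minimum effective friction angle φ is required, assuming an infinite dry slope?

FS = tanφ/tanβ ⇒ tanφ = FS · tanβ = 1.19 · tan39.6° = 0.9845
φ = arctan(0.9845) = 44.55°

φ = 44.6°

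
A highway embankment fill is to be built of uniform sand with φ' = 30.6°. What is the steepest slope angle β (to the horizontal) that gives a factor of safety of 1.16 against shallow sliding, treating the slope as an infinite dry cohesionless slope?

β = 27.0°

For an infinite dry cohesionless slope FS = tanφ'/tanβ, so tanβ = tanφ' / FS.
tanβ = tan30.6° / 1.16 = 0.5914 / 1.16 = 0.5098
β = arctan(0.5098) = 27.01°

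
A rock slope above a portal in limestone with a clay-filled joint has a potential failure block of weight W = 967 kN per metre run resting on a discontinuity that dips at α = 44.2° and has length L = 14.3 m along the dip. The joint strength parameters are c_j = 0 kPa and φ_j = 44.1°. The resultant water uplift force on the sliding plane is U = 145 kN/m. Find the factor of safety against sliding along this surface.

FS = 0.79

Resolving the block weight along and normal to the plane and applying the Mohr–Coulomb strength on the joint:
N' = W cosα − U = 967·cos44.2° − 145 = 548.3 kN/m
Driving force T = W sinα = 967·sin44.2° = 674.2 kN/m
Resisting force R = c_j·L + N'·tanφ_j = 0·14.3 + 548.3·tan44.1° = 0.0 + 531.3 = 531.3 kN/m
FS = R / T = 531.3 / 674.2 = 0.788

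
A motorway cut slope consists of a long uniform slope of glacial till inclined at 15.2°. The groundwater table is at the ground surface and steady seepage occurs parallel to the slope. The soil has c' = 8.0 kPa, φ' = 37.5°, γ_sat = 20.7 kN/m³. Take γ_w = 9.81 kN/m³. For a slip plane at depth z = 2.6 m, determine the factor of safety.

With seepage parallel to the slope and the water table at the surface, the effective normal stress on the slip plane uses the buoyant unit weight γ' = γ_sat − γ_w while the driving shear stress uses γ_sat:
FS = [c' + γ' z cos²β tanφ'] / [γ_sat z sinβ cosβ]
γ' = 20.7 − 9.81 = 10.89 kN/m³
Numerator = 8.0 + 10.89·2.6·cos²15.2°·tan37.5° = 8.0 + 10.89·2.6·0.9313·0.7673 = 28.233 kPa
Denominator = 20.7·2.6·sin15.2°·cos15.2° = 20.7·2.6·0.2622·0.9650 = 13.617 kPa
FS = 28.233 / 13.617 = 2.073

FS = 2.07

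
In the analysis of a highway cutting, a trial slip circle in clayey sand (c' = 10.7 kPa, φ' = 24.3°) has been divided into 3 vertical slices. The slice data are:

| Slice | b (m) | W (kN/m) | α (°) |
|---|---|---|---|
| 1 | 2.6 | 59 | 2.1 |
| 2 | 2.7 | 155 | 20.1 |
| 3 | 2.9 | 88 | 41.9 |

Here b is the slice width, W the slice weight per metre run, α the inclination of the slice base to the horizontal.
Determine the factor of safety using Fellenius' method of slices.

FS = 1.95

Ordinary method of slices: FS = Σ[c'·Δl_i + (W_i cosα_i)·tanφ'] / Σ W_i sinα_i, with Δl_i = b_i / cosα_i.
Slice 1: Δl = 2.6/cos2.1° = 2.602 m; N'_1 = 59·cos2.1° = 59.0; c'Δl = 27.84; W sinα = 2.2
Slice 2: Δl = 2.7/cos20.1° = 2.875 m; N'_2 = 155·cos20.1° = 145.6; c'Δl = 30.76; W sinα = 53.3
Slice 3: Δl = 2.9/cos41.9° = 3.896 m; N'_3 = 88·cos41.9° = 65.5; c'Δl = 41.69; W sinα = 58.8
Σc'Δl = 100.3 kN/m; ΣN' = 270.0 kN/m; ΣW sinα = 114.2 kN/m
Resisting = 100.3 + 270.0·tan24.3° = 100.3 + 121.9 = 222.2 kN/m
FS = 222.2 / 114.2 = 1.946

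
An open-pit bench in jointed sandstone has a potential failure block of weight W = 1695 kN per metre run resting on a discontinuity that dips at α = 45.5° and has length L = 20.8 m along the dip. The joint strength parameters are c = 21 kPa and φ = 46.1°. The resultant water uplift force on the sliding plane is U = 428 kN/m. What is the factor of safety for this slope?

FS = 1.01

Resolving the block weight along and normal to the plane and applying the Mohr–Coulomb strength on the joint:
N' = W cosα − U = 1695·cos45.5° − 428 = 760.0 kN/m
Driving force T = W sinα = 1695·sin45.5° = 1209.0 kN/m
Resisting force R = c·L + N'·tanφ = 21·20.8 + 760.0·tan46.1° = 436.8 + 789.8 = 1226.6 kN/m
FS = R / T = 1226.6 / 1209.0 = 1.015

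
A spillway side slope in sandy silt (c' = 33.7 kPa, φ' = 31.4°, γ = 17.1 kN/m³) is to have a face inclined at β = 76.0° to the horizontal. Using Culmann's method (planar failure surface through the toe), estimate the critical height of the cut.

Culmann's analysis gives the critical failure plane at α_cr = (β + φ')/2 = (76.0 + 31.4)/2 = 53.7°, and the critical height
H_c = (4c'/γ) · sinβ cosφ' / [1 − cos(β − φ')]
    = (4·33.7/17.1) · sin76.0°·cos31.4° / [1 − cos(44.6°)]
    = 7.883 · 0.9703·0.8536 / [1 − 0.7120]
    = 7.883 · 0.8282 / 0.2880
    = 22.67 m

H_c = 22.67 m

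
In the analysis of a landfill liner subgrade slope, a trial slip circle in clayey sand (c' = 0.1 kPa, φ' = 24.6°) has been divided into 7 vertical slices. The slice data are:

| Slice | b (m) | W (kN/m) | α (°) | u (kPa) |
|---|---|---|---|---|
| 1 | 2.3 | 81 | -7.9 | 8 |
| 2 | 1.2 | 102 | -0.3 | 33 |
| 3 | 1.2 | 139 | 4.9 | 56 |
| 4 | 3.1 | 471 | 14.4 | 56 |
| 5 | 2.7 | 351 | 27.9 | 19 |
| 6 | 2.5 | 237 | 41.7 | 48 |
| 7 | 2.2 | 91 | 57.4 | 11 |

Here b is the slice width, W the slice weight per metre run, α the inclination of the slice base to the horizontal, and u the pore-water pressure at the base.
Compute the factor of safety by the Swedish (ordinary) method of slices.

FS = 0.66

Ordinary method of slices: FS = Σ[c'·Δl_i + (W_i cosα_i − u_i·Δl_i)·tanφ'] / Σ W_i sinα_i, with Δl_i = b_i / cosα_i.
Slice 1: Δl = 2.3/cos(-7.9°) = 2.322 m; N'_1 = 81·cos(-7.9°) − 8·2.322 = 61.7; c'Δl = 0.23; W sinα = -11.1
Slice 2: Δl = 1.2/cos(-0.3°) = 1.200 m; N'_2 = 102·cos(-0.3°) − 33·1.200 = 62.4; c'Δl = 0.12; W sinα = -0.5
Slice 3: Δl = 1.2/cos4.9° = 1.204 m; N'_3 = 139·cos4.9° − 56·1.204 = 71.0; c'Δl = 0.12; W sinα = 11.9
Slice 4: Δl = 3.1/cos14.4° = 3.201 m; N'_4 = 471·cos14.4° − 56·3.201 = 277.0; c'Δl = 0.32; W sinα = 117.1
Slice 5: Δl = 2.7/cos27.9° = 3.055 m; N'_5 = 351·cos27.9° − 19·3.055 = 252.2; c'Δl = 0.31; W sinα = 164.2
Slice 6: Δl = 2.5/cos41.7° = 3.348 m; N'_6 = 237·cos41.7° − 48·3.348 = 16.2; c'Δl = 0.33; W sinα = 157.7
Slice 7: Δl = 2.2/cos57.4° = 4.083 m; N'_7 = 91·cos57.4° − 11·4.083 = 4.1; c'Δl = 0.41; W sinα = 76.7
Σc'Δl = 1.8 kN/m; ΣN' = 744.6 kN/m; ΣW sinα = 515.9 kN/m
Resisting = 1.8 + 744.6·tan24.6° = 1.8 + 340.9 = 342.7 kN/m
FS = 342.7 / 515.9 = 0.664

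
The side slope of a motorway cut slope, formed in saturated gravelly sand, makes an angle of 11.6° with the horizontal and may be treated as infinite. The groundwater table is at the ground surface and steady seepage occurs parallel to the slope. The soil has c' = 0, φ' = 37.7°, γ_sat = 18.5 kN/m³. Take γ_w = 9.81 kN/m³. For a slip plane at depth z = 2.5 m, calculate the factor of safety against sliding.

FS = 1.77

With seepage parallel to the slope and the water table at the surface, the effective normal stress on the slip plane uses the buoyant unit weight γ' = γ_sat − γ_w while the driving shear stress uses γ_sat:
FS = [c' + γ' z cos²β tanφ'] / [γ_sat z sinβ cosβ]
(For c' = 0 this reduces to FS = (γ'/γ_sat)·tanφ'/tanβ.)
γ' = 18.5 − 9.81 = 8.69 kN/m³
Numerator = 0.0 + 8.69·2.5·cos²11.6°·tan37.7° = 0.0 + 8.69·2.5·0.9596·0.7729 = 16.112 kPa
Denominator = 18.5·2.5·sin11.6°·cos11.6° = 18.5·2.5·0.2011·0.9796 = 9.110 kPa
FS = 16.112 / 9.110 = 1.769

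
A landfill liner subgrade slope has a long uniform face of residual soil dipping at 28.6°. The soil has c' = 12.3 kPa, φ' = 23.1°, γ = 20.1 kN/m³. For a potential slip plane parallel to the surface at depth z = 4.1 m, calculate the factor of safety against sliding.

For an infinite slope with a slip plane parallel to the surface (no pore pressure): FS = [c' + γz cos²β tanφ'] / [γz sinβ cosβ].
γz = 20.1·4.1 = 82.41 kN/m²
Numerator = 12.3 + 82.41·cos²28.6°·tan23.1° = 12.3 + 82.41·0.7709·0.4265 = 39.396 kPa
Denominator = 82.41·sin28.6°·cos28.6° = 82.41·0.4787·0.8780 = 34.636 kPa
FS = 39.396 / 34.636 = 1.137

FS = 1.14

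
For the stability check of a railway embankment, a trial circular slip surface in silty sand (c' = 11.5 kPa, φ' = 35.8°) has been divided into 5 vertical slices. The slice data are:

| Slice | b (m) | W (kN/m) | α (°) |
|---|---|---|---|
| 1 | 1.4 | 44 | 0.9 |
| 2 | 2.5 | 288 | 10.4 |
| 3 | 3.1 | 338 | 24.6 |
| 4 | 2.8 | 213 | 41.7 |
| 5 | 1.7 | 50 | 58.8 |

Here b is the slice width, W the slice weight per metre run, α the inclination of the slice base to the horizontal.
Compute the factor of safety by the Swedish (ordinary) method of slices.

FS = 2.00

Ordinary method of slices: FS = Σ[c'·Δl_i + (W_i cosα_i)·tanφ'] / Σ W_i sinα_i, with Δl_i = b_i / cosα_i.
Slice 1: Δl = 1.4/cos0.9° = 1.400 m; N'_1 = 44·cos0.9° = 44.0; c'Δl = 16.10; W sinα = 0.7
Slice 2: Δl = 2.5/cos10.4° = 2.542 m; N'_2 = 288·cos10.4° = 283.3; c'Δl = 29.23; W sinα = 52.0
Slice 3: Δl = 3.1/cos24.6° = 3.409 m; N'_3 = 338·cos24.6° = 307.3; c'Δl = 39.21; W sinα = 140.7
Slice 4: Δl = 2.8/cos41.7° = 3.750 m; N'_4 = 213·cos41.7° = 159.0; c'Δl = 43.13; W sinα = 141.7
Slice 5: Δl = 1.7/cos58.8° = 3.282 m; N'_5 = 50·cos58.8° = 25.9; c'Δl = 37.74; W sinα = 42.8
Σc'Δl = 165.4 kN/m; ΣN' = 819.5 kN/m; ΣW sinα = 377.8 kN/m
Resisting = 165.4 + 819.5·tan35.8° = 165.4 + 591.1 = 756.5 kN/m
FS = 756.5 / 377.8 = 2.002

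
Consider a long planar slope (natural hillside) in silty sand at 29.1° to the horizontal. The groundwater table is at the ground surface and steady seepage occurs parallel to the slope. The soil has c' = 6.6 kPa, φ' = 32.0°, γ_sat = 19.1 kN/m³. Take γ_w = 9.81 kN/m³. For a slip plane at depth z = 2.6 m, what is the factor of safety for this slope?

FS = 0.86

With seepage parallel to the slope and the water table at the surface, the effective normal stress on the slip plane uses the buoyant unit weight γ' = γ_sat − γ_w while the driving shear stress uses γ_sat:
FS = [c' + γ' z cos²β tanφ'] / [γ_sat z sinβ cosβ]
γ' = 19.1 − 9.81 = 9.29 kN/m³
Numerator = 6.6 + 9.29·2.6·cos²29.1°·tan32.0° = 6.6 + 9.29·2.6·0.7635·0.6249 = 18.123 kPa
Denominator = 19.1·2.6·sin29.1°·cos29.1° = 19.1·2.6·0.4863·0.8738 = 21.103 kPa
FS = 18.123 / 21.103 = 0.859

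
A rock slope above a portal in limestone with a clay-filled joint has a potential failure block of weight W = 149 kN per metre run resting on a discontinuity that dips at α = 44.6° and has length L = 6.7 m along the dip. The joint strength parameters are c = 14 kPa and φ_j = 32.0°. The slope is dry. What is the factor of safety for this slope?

FS = 1.53

Resolving the block weight along and normal to the plane and applying the Mohr–Coulomb strength on the joint:
N' = W cosα = 149·cos44.6° = 106.1 kN/m
Driving force T = W sinα = 149·sin44.6° = 104.6 kN/m
Resisting force R = c·L + N'·tanφ_j = 14·6.7 + 106.1·tan32.0° = 93.8 + 66.3 = 160.1 kN/m
FS = R / T = 160.1 / 104.6 = 1.530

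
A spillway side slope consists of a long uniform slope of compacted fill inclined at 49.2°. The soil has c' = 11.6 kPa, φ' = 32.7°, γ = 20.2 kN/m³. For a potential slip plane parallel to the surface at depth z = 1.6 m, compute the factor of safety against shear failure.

FS = 1.28

For an infinite slope with a slip plane parallel to the surface (no pore pressure): FS = [c' + γz cos²β tanφ'] / [γz sinβ cosβ].
γz = 20.2·1.6 = 32.32 kN/m²
Numerator = 11.6 + 32.32·cos²49.2°·tan32.7° = 11.6 + 32.32·0.4270·0.6420 = 20.459 kPa
Denominator = 32.32·sin49.2°·cos49.2° = 32.32·0.7570·0.6534 = 15.987 kPa
FS = 20.459 / 15.987 = 1.280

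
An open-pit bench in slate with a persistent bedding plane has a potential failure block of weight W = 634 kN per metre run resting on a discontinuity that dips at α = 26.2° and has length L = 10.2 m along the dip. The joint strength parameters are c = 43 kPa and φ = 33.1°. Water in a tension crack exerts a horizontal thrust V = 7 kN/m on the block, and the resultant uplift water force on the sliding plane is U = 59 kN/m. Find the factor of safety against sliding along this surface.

Resolving the block weight along and normal to the plane and applying the Mohr–Coulomb strength on the joint:
N' = W cosα − U − V sinα = 634·cos26.2° − 59 − 7·sin26.2° = 506.8 kN/m
Driving force T = W sinα + V cosα = 634·sin26.2° + 7·cos26.2° = 286.2 kN/m
Resisting force R = c·L + N'·tanφ = 43·10.2 + 506.8·tan33.1° = 438.6 + 330.4 = 769.0 kN/m
FS = R / T = 769.0 / 286.2 = 2.687

FS = 2.69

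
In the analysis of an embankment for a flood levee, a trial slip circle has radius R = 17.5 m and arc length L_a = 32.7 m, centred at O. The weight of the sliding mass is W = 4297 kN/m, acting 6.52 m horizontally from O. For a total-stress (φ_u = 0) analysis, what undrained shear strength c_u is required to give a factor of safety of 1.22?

c_u = 59.7 kPa

FS = c_u·L_a·R / (W·d), so c_u = FS·W·d / (L_a·R).
c_u = 1.22·4297·6.52 / (32.70·17.5) = 34180.1 / 572.25 = 59.73 kPa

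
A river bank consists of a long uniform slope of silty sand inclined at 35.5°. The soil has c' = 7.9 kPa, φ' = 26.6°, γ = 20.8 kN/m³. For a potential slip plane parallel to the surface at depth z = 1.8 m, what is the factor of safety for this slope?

FS = 1.15

For an infinite slope with a slip plane parallel to the surface (no pore pressure): FS = [c' + γz cos²β tanφ'] / [γz sinβ cosβ].
γz = 20.8·1.8 = 37.44 kN/m²
Numerator = 7.9 + 37.44·cos²35.5°·tan26.6° = 7.9 + 37.44·0.6628·0.5008 = 20.326 kPa
Denominator = 37.44·sin35.5°·cos35.5° = 37.44·0.5807·0.8141 = 17.700 kPa
FS = 20.326 / 17.700 = 1.148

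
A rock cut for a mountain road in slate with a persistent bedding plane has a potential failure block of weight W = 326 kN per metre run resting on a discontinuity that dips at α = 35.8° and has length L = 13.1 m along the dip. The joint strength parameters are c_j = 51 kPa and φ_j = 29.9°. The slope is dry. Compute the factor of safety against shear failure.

Resolving the block weight along and normal to the plane and applying the Mohr–Coulomb strength on the joint:
N' = W cosα = 326·cos35.8° = 264.4 kN/m
Driving force T = W sinα = 326·sin35.8° = 190.7 kN/m
Resisting force R = c_j·L + N'·tanφ_j = 51·13.1 + 264.4·tan29.9° = 668.1 + 152.0 = 820.1 kN/m
FS = R / T = 820.1 / 190.7 = 4.301

FS = 4.30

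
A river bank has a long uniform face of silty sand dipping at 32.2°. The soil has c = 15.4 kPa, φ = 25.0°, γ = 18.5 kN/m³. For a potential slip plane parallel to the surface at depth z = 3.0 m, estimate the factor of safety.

For an infinite slope with a slip plane parallel to the surface (no pore pressure): FS = [c + γz cos²β tanφ] / [γz sinβ cosβ].
γz = 18.5·3.0 = 55.50 kN/m²
Numerator = 15.4 + 55.50·cos²32.2°·tan25.0° = 15.4 + 55.50·0.7160·0.4663 = 33.931 kPa
Denominator = 55.50·sin32.2°·cos32.2° = 55.50·0.5329·0.8462 = 25.026 kPa
FS = 33.931 / 25.026 = 1.356

FS = 1.36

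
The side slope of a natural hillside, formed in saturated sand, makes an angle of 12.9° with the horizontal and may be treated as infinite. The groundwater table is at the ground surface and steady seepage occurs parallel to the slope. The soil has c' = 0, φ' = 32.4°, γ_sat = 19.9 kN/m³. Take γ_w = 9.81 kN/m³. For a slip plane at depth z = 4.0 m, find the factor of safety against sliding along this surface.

With seepage parallel to the slope and the water table at the surface, the effective normal stress on the slip plane uses the buoyant unit weight γ' = γ_sat − γ_w while the driving shear stress uses γ_sat:
FS = [c' + γ' z cos²β tanφ'] / [γ_sat z sinβ cosβ]
(For c' = 0 this reduces to FS = (γ'/γ_sat)·tanφ'/tanβ.)
γ' = 19.9 − 9.81 = 10.09 kN/m³
Numerator = 0.0 + 10.09·4.0·cos²12.9°·tan32.4° = 0.0 + 10.09·4.0·0.9502·0.6346 = 24.337 kPa
Denominator = 19.9·4.0·sin12.9°·cos12.9° = 19.9·4.0·0.2233·0.9748 = 17.322 kPa
FS = 24.337 / 17.322 = 1.405

FS = 1.40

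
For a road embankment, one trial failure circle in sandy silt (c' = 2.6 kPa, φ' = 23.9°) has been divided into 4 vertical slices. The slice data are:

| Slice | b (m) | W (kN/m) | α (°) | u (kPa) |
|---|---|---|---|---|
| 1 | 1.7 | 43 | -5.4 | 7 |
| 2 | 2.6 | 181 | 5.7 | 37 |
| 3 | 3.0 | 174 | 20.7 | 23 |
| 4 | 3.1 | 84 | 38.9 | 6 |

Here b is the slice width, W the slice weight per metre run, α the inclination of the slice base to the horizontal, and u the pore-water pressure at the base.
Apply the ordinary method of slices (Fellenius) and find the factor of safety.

FS = 1.08

Ordinary method of slices: FS = Σ[c'·Δl_i + (W_i cosα_i − u_i·Δl_i)·tanφ'] / Σ W_i sinα_i, with Δl_i = b_i / cosα_i.
Slice 1: Δl = 1.7/cos(-5.4°) = 1.708 m; N'_1 = 43·cos(-5.4°) − 7·1.708 = 30.9; c'Δl = 4.44; W sinα = -4.0
Slice 2: Δl = 2.6/cos5.7° = 2.613 m; N'_2 = 181·cos5.7° − 37·2.613 = 83.4; c'Δl = 6.79; W sinα = 18.0
Slice 3: Δl = 3.0/cos20.7° = 3.207 m; N'_3 = 174·cos20.7° − 23·3.207 = 89.0; c'Δl = 8.34; W sinα = 61.5
Slice 4: Δl = 3.1/cos38.9° = 3.983 m; N'_4 = 84·cos38.9° − 6·3.983 = 41.5; c'Δl = 10.36; W sinα = 52.7
Σc'Δl = 29.9 kN/m; ΣN' = 244.8 kN/m; ΣW sinα = 128.2 kN/m
Resisting = 29.9 + 244.8·tan23.9° = 29.9 + 108.5 = 138.4 kN/m
FS = 138.4 / 128.2 = 1.080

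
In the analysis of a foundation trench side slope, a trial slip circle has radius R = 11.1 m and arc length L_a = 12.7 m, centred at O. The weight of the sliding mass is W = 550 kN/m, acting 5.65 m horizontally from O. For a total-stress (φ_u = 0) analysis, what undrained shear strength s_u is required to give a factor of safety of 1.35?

FS = s_u·L_a·R / (W·d), so s_u = FS·W·d / (L_a·R).
s_u = 1.35·550·5.65 / (12.70·11.1) = 4195.1 / 140.97 = 29.76 kPa

s_u = 29.8 kPa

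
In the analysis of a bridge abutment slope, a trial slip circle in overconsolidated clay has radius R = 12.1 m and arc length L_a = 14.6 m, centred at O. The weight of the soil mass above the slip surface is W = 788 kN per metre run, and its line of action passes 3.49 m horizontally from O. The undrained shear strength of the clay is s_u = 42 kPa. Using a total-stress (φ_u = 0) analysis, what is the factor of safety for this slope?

Taking moments about the centre O, the resisting moment is provided by the undrained shear strength acting along the arc:
M_R = s_u·L_a·R = 42·14.60·12.1 = 7419.7 kN·m/m
M_D = W·d = 788·3.49 = 2750.1 kN·m/m
FS = M_R / M_D = 7419.7 / 2750.1 = 2.698

FS = 2.70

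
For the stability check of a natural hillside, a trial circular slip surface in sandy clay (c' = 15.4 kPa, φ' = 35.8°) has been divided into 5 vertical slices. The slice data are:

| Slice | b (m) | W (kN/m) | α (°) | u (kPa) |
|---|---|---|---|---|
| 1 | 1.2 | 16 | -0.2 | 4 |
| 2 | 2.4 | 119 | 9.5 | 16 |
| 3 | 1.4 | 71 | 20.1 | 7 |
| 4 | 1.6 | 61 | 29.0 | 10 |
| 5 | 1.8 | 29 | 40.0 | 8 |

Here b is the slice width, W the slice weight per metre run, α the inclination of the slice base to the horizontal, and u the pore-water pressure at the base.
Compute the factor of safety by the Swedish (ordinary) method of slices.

FS = 3.00

Ordinary method of slices: FS = Σ[c'·Δl_i + (W_i cosα_i − u_i·Δl_i)·tanφ'] / Σ W_i sinα_i, with Δl_i = b_i / cosα_i.
Slice 1: Δl = 1.2/cos(-0.2°) = 1.200 m; N'_1 = 16·cos(-0.2°) − 4·1.200 = 11.2; c'Δl = 18.48; W sinα = -0.1
Slice 2: Δl = 2.4/cos9.5° = 2.433 m; N'_2 = 119·cos9.5° − 16·2.433 = 78.4; c'Δl = 37.47; W sinα = 19.6
Slice 3: Δl = 1.4/cos20.1° = 1.491 m; N'_3 = 71·cos20.1° − 7·1.491 = 56.2; c'Δl = 22.96; W sinα = 24.4
Slice 4: Δl = 1.6/cos29.0° = 1.829 m; N'_4 = 61·cos29.0° − 10·1.829 = 35.1; c'Δl = 28.17; W sinα = 29.6
Slice 5: Δl = 1.8/cos40.0° = 2.350 m; N'_5 = 29·cos40.0° − 8·2.350 = 3.4; c'Δl = 36.19; W sinα = 18.6
Σc'Δl = 143.3 kN/m; ΣN' = 184.3 kN/m; ΣW sinα = 92.2 kN/m
Resisting = 143.3 + 184.3·tan35.8° = 143.3 + 133.0 = 276.2 kN/m
FS = 276.2 / 92.2 = 2.996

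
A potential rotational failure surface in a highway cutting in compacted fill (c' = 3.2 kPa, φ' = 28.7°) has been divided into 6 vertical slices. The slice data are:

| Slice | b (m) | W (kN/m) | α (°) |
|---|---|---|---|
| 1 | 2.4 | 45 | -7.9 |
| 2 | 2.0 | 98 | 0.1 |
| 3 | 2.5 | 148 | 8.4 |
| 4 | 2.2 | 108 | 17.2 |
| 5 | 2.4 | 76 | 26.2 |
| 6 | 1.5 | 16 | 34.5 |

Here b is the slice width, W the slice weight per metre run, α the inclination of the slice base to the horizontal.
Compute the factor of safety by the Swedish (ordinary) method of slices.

FS = 3.36

Ordinary method of slices: FS = Σ[c'·Δl_i + (W_i cosα_i)·tanφ'] / Σ W_i sinα_i, with Δl_i = b_i / cosα_i.
Slice 1: Δl = 2.4/cos(-7.9°) = 2.423 m; N'_1 = 45·cos(-7.9°) = 44.6; c'Δl = 7.75; W sinα = -6.2
Slice 2: Δl = 2.0/cos0.1° = 2.000 m; N'_2 = 98·cos0.1° = 98.0; c'Δl = 6.40; W sinα = 0.2
Slice 3: Δl = 2.5/cos8.4° = 2.527 m; N'_3 = 148·cos8.4° = 146.4; c'Δl = 8.09; W sinα = 21.6
Slice 4: Δl = 2.2/cos17.2° = 2.303 m; N'_4 = 108·cos17.2° = 103.2; c'Δl = 7.37; W sinα = 31.9
Slice 5: Δl = 2.4/cos26.2° = 2.675 m; N'_5 = 76·cos26.2° = 68.2; c'Δl = 8.56; W sinα = 33.6
Slice 6: Δl = 1.5/cos34.5° = 1.820 m; N'_6 = 16·cos34.5° = 13.2; c'Δl = 5.82; W sinα = 9.1
Σc'Δl = 44.0 kN/m; ΣN' = 473.5 kN/m; ΣW sinα = 90.2 kN/m
Resisting = 44.0 + 473.5·tan28.7° = 44.0 + 259.3 = 303.2 kN/m
FS = 303.2 / 90.2 = 3.363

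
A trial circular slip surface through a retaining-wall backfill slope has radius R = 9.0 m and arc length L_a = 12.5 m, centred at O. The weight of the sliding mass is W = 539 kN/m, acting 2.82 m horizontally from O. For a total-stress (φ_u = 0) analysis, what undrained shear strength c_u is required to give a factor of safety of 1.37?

FS = c_u·L_a·R / (W·d), so c_u = FS·W·d / (L_a·R).
c_u = 1.37·539·2.82 / (12.50·9.0) = 2082.4 / 112.50 = 18.51 kPa

c_u = 18.5 kPa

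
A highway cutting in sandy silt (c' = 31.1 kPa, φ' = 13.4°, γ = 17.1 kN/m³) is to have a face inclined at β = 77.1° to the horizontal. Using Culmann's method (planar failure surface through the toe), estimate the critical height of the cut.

Culmann's analysis gives the critical failure plane at α_cr = (β + φ')/2 = (77.1 + 13.4)/2 = 45.2°, and the critical height
H_c = (4c'/γ) · sinβ cosφ' / [1 − cos(β − φ')]
    = (4·31.1/17.1) · sin77.1°·cos13.4° / [1 − cos(63.7°)]
    = 7.275 · 0.9748·0.9728 / [1 − 0.4431]
    = 7.275 · 0.9482 / 0.5569
    = 12.39 m

H_c = 12.39 m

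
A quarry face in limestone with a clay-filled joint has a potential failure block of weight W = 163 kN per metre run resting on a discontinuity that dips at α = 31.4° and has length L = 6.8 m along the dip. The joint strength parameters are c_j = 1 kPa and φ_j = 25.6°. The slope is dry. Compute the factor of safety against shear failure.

Resolving the block weight along and normal to the plane and applying the Mohr–Coulomb strength on the joint:
N' = W cosα = 163·cos31.4° = 139.1 kN/m
Driving force T = W sinα = 163·sin31.4° = 84.9 kN/m
Resisting force R = c_j·L + N'·tanφ_j = 1·6.8 + 139.1·tan25.6° = 6.8 + 66.7 = 73.5 kN/m
FS = R / T = 73.5 / 84.9 = 0.865

FS = 0.86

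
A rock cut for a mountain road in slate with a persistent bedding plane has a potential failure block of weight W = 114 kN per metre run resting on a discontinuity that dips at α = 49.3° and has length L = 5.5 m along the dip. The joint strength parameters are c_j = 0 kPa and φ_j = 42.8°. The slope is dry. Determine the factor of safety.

FS = 0.80

Resolving the block weight along and normal to the plane and applying the Mohr–Coulomb strength on the joint:
N' = W cosα = 114·cos49.3° = 74.3 kN/m
Driving force T = W sinα = 114·sin49.3° = 86.4 kN/m
Resisting force R = c_j·L + N'·tanφ_j = 0·5.5 + 74.3·tan42.8° = 0.0 + 68.8 = 68.8 kN/m
FS = R / T = 68.8 / 86.4 = 0.796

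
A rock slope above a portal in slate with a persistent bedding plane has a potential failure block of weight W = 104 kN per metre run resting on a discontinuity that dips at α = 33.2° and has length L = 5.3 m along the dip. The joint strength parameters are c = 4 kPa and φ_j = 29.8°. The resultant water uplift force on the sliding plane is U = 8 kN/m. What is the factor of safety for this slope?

FS = 1.17

Resolving the block weight along and normal to the plane and applying the Mohr–Coulomb strength on the joint:
N' = W cosα − U = 104·cos33.2° − 8 = 79.0 kN/m
Driving force T = W sinα = 104·sin33.2° = 56.9 kN/m
Resisting force R = c·L + N'·tanφ_j = 4·5.3 + 79.0·tan29.8° = 21.2 + 45.3 = 66.5 kN/m
FS = R / T = 66.5 / 56.9 = 1.167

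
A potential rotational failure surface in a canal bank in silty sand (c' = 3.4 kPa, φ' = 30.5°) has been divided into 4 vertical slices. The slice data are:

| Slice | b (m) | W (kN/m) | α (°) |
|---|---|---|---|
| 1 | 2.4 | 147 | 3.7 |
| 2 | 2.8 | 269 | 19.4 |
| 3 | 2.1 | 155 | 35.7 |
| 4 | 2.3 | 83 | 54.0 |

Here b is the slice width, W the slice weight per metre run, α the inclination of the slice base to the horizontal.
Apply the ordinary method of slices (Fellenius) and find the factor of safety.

Ordinary method of slices: FS = Σ[c'·Δl_i + (W_i cosα_i)·tanφ'] / Σ W_i sinα_i, with Δl_i = b_i / cosα_i.
Slice 1: Δl = 2.4/cos3.7° = 2.405 m; N'_1 = 147·cos3.7° = 146.7; c'Δl = 8.18; W sinα = 9.5
Slice 2: Δl = 2.8/cos19.4° = 2.969 m; N'_2 = 269·cos19.4° = 253.7; c'Δl = 10.09; W sinα = 89.4
Slice 3: Δl = 2.1/cos35.7° = 2.586 m; N'_3 = 155·cos35.7° = 125.9; c'Δl = 8.79; W sinα = 90.4
Slice 4: Δl = 2.3/cos54.0° = 3.913 m; N'_4 = 83·cos54.0° = 48.8; c'Δl = 13.30; W sinα = 67.1
Σc'Δl = 40.4 kN/m; ΣN' = 575.1 kN/m; ΣW sinα = 256.4 kN/m
Resisting = 40.4 + 575.1·tan30.5° = 40.4 + 338.7 = 379.1 kN/m
FS = 379.1 / 256.4 = 1.478

FS = 1.48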